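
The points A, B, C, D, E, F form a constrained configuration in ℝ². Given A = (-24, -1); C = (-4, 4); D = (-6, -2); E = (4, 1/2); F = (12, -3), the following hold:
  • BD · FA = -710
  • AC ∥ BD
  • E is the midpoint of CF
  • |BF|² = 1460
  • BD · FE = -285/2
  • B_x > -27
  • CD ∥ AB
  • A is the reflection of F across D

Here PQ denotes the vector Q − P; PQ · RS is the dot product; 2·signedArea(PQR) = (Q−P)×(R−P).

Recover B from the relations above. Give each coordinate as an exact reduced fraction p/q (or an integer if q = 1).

B = (-26, -7)

1. B_x = -26  [AC ∥ BD ∩ CD ∥ AB]
2. B_y = -7  [AC ∥ BD ∩ CD ∥ AB]
   → B = (-26, -7)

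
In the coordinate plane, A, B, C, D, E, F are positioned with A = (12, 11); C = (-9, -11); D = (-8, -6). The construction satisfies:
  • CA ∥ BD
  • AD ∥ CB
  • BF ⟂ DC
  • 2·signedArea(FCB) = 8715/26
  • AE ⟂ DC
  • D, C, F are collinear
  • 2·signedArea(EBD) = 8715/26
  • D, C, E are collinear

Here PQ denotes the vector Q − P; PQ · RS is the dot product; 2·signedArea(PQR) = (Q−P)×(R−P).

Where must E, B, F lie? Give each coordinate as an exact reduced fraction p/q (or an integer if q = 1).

B = (-29, -28)
E = (-103/26, 369/26)
F = (-339/26, -811/26)

1. E_x = -103/26  [D, C, E are collinear ∩ AE ⟂ DC]
2. E_y = 369/26  [D, C, E are collinear ∩ AE ⟂ DC]
   → E = (-103/26, 369/26)
3. B_x = -29  [CA ∥ BD ∩ AD ∥ CB]
4. B_y = -28  [CA ∥ BD ∩ AD ∥ CB]
   → B = (-29, -28)
5. F_x = -339/26  [D, C, F are collinear ∩ BF ⟂ DC]
6. F_y = -811/26  [D, C, F are collinear ∩ BF ⟂ DC]
   → F = (-339/26, -811/26)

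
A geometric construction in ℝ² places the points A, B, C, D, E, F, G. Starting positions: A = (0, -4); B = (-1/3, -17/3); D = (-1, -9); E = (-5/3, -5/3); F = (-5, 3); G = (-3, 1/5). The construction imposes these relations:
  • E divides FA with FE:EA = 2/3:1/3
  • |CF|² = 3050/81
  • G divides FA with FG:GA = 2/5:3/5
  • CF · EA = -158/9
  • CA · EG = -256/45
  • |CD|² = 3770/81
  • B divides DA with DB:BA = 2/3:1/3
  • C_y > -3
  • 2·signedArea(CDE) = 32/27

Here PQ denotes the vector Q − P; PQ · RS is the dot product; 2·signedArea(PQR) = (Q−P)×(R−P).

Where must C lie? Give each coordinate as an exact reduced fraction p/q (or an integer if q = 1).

1. C_x = -16/9  [2·signedArea(CDE) = 32/27 ∩ CA · EG = -256/45]
2. C_y = -20/9  [2·signedArea(CDE) = 32/27 ∩ CA · EG = -256/45]
   → C = (-16/9, -20/9)

C = (-16/9, -20/9)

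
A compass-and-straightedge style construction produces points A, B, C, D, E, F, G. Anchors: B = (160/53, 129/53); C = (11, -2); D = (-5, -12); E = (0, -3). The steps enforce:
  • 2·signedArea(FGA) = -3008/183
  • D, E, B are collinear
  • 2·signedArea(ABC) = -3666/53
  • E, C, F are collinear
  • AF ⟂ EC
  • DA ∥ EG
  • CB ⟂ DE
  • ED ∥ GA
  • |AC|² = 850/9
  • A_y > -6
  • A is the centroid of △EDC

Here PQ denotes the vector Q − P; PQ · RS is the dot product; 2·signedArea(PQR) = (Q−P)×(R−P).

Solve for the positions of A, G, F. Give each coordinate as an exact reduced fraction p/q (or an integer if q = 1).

1. A_x = 2  [A is the centroid of △EDC]
2. A_y = -17/3  [A is the centroid of △EDC]
   → A = (2, -17/3)
3. G_x = 7  [ED ∥ GA ∩ DA ∥ EG]
4. G_y = 10/3  [ED ∥ GA ∩ DA ∥ EG]
   → G = (7, 10/3)
5. F_x = 319/183  [E, C, F are collinear ∩ AF ⟂ EC]
6. F_y = -520/183  [E, C, F are collinear ∩ AF ⟂ EC]
   → F = (319/183, -520/183)

A = (2, -17/3)
F = (319/183, -520/183)
G = (7, 10/3)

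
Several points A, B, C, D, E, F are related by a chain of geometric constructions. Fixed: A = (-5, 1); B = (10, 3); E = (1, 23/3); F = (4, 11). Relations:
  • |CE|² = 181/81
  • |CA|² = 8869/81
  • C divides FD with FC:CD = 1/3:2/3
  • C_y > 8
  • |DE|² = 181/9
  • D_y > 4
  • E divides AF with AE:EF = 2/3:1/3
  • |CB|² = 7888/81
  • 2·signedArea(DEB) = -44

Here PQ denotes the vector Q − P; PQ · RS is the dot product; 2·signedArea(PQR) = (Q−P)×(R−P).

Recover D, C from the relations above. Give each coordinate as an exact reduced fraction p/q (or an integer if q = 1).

C = (2, 79/9)
D = (-2, 13/3)

1. D_x = -2  [line 14/3·x + 9·y + -89/3 = 0 ∩ |DE|² = 181/9]
2. D_y = 13/3  [line 14/3·x + 9·y + -89/3 = 0 ∩ |DE|² = 181/9]
   → D = (-2, 13/3)
3. C_x = 2  [C divides FD with FC:CD = 1/3:2/3]
4. C_y = 79/9  [C divides FD with FC:CD = 1/3:2/3]
   → C = (2, 79/9)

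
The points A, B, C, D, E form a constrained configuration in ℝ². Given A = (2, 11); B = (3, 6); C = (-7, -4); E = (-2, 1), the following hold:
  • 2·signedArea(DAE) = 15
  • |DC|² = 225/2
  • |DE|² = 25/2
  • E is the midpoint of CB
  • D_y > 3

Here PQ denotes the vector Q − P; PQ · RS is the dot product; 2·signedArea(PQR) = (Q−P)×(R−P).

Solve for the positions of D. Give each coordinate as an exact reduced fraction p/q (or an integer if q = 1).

D = (1/2, 7/2)

1. D_x = 1/2  [line 10·x + -4·y + 9 = 0 ∩ |DC|² = 225/2]
2. D_y = 7/2  [line 10·x + -4·y + 9 = 0 ∩ |DC|² = 225/2]
   → D = (1/2, 7/2)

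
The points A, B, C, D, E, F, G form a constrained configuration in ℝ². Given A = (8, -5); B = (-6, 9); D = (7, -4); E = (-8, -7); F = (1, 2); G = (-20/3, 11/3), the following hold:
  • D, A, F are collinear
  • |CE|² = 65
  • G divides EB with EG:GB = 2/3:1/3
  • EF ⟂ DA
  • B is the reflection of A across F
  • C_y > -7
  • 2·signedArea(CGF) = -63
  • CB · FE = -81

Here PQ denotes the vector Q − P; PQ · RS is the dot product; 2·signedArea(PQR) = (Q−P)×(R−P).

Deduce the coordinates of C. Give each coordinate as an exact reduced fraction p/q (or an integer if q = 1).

1. C_x = 0  [CB · FE = -81 ∩ 2·signedArea(CGF) = -63]
2. C_y = -6  [CB · FE = -81 ∩ 2·signedArea(CGF) = -63]
   → C = (0, -6)

C = (0, -6)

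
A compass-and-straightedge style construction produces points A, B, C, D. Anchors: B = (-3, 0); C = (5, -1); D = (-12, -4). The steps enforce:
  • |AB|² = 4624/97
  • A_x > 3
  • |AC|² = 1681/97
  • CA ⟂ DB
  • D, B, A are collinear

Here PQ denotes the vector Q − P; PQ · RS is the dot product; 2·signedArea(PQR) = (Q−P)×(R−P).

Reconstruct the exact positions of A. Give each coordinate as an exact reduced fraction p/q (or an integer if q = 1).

1. A_x = 321/97  [D, B, A are collinear ∩ CA ⟂ DB]
2. A_y = 272/97  [D, B, A are collinear ∩ CA ⟂ DB]
   → A = (321/97, 272/97)

A = (321/97, 272/97)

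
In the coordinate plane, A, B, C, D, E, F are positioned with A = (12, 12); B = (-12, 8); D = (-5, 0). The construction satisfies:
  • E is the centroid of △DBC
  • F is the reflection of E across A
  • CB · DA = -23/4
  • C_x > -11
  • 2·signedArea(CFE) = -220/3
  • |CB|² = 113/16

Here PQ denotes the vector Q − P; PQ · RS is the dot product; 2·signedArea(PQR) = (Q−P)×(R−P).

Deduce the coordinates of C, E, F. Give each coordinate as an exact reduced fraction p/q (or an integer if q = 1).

1. C_x = -41/4  [line -17·x + -12·y + -409/4 = 0 ∩ |CB|² = 113/16]
2. C_y = 6  [line -17·x + -12·y + -409/4 = 0 ∩ |CB|² = 113/16]
   → C = (-41/4, 6)
3. E_x = -109/12  [E is the centroid of △DBC]
4. E_y = 14/3  [E is the centroid of △DBC]
   → E = (-109/12, 14/3)
5. F_x = 397/12  [F is the reflection of E across A]
6. F_y = 58/3  [F is the reflection of E across A]
   → F = (397/12, 58/3)

C = (-41/4, 6)
E = (-109/12, 14/3)
F = (397/12, 58/3)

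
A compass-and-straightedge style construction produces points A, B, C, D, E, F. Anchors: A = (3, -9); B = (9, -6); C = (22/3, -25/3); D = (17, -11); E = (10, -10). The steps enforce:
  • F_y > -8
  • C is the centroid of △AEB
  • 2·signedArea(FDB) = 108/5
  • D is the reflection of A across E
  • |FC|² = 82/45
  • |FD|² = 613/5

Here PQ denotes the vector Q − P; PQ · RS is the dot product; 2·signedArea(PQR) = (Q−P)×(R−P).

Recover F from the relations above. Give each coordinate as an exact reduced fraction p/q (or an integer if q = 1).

1. F_x = 33/5  [line -5·x + -8·y + -123/5 = 0 ∩ |FC|² = 82/45]
2. F_y = -36/5  [line -5·x + -8·y + -123/5 = 0 ∩ |FC|² = 82/45]
   → F = (33/5, -36/5)

F = (33/5, -36/5)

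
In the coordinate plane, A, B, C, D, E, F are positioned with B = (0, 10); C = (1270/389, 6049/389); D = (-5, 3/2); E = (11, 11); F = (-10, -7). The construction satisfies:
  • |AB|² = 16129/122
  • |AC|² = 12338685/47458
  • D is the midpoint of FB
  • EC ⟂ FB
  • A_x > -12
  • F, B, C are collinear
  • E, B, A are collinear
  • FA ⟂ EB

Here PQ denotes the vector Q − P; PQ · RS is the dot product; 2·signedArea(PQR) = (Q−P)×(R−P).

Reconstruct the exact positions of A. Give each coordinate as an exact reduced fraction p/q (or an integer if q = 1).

A = (-1397/122, 1093/122)

1. A_x = -1397/122  [E, B, A are collinear ∩ FA ⟂ EB]
2. A_y = 1093/122  [E, B, A are collinear ∩ FA ⟂ EB]
   → A = (-1397/122, 1093/122)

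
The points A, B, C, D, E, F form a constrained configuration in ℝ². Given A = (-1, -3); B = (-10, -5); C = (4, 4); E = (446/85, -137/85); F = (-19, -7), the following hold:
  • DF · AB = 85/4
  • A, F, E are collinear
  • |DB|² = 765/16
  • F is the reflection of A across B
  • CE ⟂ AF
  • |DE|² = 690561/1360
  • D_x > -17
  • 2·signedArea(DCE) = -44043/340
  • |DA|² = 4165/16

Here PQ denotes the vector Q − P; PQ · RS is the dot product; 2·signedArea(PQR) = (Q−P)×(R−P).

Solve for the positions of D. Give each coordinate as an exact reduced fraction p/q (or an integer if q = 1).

D = (-67/4, -13/2)

1. D_x = -67/4  [line 477/85·x + 106/85·y + 6943/68 = 0 ∩ |DA|² = 4165/16]
2. D_y = -13/2  [line 477/85·x + 106/85·y + 6943/68 = 0 ∩ |DA|² = 4165/16]
   → D = (-67/4, -13/2)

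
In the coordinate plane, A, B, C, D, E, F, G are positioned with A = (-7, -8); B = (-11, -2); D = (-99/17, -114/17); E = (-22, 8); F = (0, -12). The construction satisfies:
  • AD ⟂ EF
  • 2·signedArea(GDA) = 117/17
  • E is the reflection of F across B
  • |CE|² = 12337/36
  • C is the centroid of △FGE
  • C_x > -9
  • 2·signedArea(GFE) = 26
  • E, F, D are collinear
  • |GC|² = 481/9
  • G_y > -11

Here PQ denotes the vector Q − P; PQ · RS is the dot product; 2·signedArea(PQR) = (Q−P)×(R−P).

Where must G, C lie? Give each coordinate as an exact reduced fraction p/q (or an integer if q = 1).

1. G_x = -7/2  [2·signedArea(GDA) = 117/17 ∩ 2·signedArea(GFE) = 26]
2. G_y = -10  [2·signedArea(GDA) = 117/17 ∩ 2·signedArea(GFE) = 26]
   → G = (-7/2, -10)
3. C_x = -17/2  [C is the centroid of △FGE]
4. C_y = -14/3  [C is the centroid of △FGE]
   → C = (-17/2, -14/3)

C = (-17/2, -14/3)
G = (-7/2, -10)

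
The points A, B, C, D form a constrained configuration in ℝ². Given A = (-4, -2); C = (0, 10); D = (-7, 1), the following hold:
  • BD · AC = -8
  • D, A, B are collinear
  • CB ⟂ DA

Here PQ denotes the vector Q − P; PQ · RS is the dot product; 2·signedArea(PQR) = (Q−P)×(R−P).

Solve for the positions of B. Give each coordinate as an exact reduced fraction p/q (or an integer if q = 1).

B = (-8, 2)

1. B_x = -8  [D, A, B are collinear ∩ CB ⟂ DA]
2. B_y = 2  [D, A, B are collinear ∩ CB ⟂ DA]
   → B = (-8, 2)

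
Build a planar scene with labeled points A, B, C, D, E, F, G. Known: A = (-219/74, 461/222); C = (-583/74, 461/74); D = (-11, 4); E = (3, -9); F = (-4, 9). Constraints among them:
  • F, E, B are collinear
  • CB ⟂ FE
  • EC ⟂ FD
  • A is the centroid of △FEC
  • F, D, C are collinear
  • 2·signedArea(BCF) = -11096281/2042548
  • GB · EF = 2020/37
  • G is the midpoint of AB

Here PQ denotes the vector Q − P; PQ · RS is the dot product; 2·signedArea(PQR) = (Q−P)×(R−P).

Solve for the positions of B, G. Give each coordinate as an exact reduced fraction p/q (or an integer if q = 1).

1. B_x = -98641/27602  [F, E, B are collinear ∩ CB ⟂ FE]
2. B_y = 109080/13801  [F, E, B are collinear ∩ CB ⟂ FE]
   → B = (-98641/27602, 109080/13801)
3. G_x = -45082/13801  [G is the midpoint of AB]
4. G_y = 826433/165612  [G is the midpoint of AB]
   → G = (-45082/13801, 826433/165612)

B = (-98641/27602, 109080/13801)
G = (-45082/13801, 826433/165612)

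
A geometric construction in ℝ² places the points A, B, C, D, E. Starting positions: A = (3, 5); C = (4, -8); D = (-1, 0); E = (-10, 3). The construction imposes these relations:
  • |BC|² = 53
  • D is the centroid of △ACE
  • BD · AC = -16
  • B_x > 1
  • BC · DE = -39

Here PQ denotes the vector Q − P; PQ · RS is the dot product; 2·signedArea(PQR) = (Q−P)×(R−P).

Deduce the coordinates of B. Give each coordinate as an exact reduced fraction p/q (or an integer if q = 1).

B = (2, -1)

1. B_x = 2  [BD · AC = -16 ∩ BC · DE = -39]
2. B_y = -1  [BD · AC = -16 ∩ BC · DE = -39]
   → B = (2, -1)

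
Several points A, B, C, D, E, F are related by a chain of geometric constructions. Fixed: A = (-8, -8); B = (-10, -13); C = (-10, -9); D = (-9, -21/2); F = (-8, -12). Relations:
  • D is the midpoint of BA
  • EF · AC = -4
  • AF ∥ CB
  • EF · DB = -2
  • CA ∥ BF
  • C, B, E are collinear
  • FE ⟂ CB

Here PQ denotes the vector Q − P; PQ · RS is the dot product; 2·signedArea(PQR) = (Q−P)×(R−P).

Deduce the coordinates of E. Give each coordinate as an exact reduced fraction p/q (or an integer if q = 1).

1. E_x = -10  [C, B, E are collinear ∩ FE ⟂ CB]
2. E_y = -12  [C, B, E are collinear ∩ FE ⟂ CB]
   → E = (-10, -12)

E = (-10, -12)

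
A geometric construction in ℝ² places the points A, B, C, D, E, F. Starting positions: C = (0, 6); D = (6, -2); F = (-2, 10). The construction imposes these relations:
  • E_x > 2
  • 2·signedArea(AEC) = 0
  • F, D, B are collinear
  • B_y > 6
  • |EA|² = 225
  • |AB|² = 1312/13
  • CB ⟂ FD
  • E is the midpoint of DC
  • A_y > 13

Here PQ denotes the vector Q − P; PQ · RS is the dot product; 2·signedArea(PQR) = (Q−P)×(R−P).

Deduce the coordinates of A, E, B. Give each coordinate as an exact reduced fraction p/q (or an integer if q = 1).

1. E_x = 3  [E is the midpoint of DC]
2. E_y = 2  [E is the midpoint of DC]
   → E = (3, 2)
3. B_x = 6/13  [F, D, B are collinear ∩ CB ⟂ FD]
4. B_y = 82/13  [F, D, B are collinear ∩ CB ⟂ FD]
   → B = (6/13, 82/13)
5. A_x = -6  [line -4·x + -3·y + 18 = 0 ∩ |AB|² = 1312/13]
6. A_y = 14  [line -4·x + -3·y + 18 = 0 ∩ |AB|² = 1312/13]
   → A = (-6, 14)

A = (-6, 14)
B = (6/13, 82/13)
E = (3, 2)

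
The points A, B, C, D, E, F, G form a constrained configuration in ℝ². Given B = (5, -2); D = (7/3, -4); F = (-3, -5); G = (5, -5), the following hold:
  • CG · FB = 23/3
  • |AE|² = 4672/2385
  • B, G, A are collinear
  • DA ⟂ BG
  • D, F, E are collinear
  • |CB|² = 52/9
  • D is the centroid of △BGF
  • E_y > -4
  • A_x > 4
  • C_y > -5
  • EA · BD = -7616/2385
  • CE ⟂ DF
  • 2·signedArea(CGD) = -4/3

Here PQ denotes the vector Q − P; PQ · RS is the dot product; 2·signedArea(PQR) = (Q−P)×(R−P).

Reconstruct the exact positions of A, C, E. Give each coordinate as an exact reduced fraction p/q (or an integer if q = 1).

1. A_x = 5  [B, G, A are collinear ∩ DA ⟂ BG]
2. A_y = -4  [B, G, A are collinear ∩ DA ⟂ BG]
   → A = (5, -4)
3. C_x = 11/3  [CG · FB = 23/3 ∩ 2·signedArea(CGD) = -4/3]
4. C_y = -4  [CG · FB = 23/3 ∩ 2·signedArea(CGD) = -4/3]
   → C = (11/3, -4)
5. E_x = 2879/795  [D, F, E are collinear ∩ CE ⟂ DF]
6. E_y = -996/265  [D, F, E are collinear ∩ CE ⟂ DF]
   → E = (2879/795, -996/265)

A = (5, -4)
C = (11/3, -4)
E = (2879/795, -996/265)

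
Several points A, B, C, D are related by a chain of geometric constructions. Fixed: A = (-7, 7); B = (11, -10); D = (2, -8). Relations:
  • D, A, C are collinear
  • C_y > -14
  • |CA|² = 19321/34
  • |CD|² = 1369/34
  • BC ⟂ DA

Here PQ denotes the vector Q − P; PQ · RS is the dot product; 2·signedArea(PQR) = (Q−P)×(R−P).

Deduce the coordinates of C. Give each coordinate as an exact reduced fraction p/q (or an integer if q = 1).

C = (179/34, -457/34)

1. C_x = 179/34  [D, A, C are collinear ∩ BC ⟂ DA]
2. C_y = -457/34  [D, A, C are collinear ∩ BC ⟂ DA]
   → C = (179/34, -457/34)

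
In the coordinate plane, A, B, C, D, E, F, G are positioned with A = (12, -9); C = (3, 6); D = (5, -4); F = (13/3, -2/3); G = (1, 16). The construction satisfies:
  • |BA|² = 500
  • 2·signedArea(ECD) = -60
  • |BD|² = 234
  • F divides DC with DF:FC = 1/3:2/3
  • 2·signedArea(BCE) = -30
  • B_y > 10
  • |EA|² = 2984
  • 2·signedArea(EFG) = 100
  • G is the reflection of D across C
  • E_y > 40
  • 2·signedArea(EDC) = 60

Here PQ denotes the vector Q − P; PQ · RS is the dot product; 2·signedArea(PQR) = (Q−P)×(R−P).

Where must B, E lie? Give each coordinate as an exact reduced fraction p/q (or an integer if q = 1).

B = (2, 11)
E = (-10, 41)

1. E_x = -10  [line -10·x + -2·y + -18 = 0 ∩ |EA|² = 2984]
2. E_y = 41  [line -10·x + -2·y + -18 = 0 ∩ |EA|² = 2984]
   → E = (-10, 41)
3. B_x = 2  [line -35·x + -13·y + 213 = 0 ∩ |BA|² = 500]
4. B_y = 11  [line -35·x + -13·y + 213 = 0 ∩ |BA|² = 500]
   → B = (2, 11)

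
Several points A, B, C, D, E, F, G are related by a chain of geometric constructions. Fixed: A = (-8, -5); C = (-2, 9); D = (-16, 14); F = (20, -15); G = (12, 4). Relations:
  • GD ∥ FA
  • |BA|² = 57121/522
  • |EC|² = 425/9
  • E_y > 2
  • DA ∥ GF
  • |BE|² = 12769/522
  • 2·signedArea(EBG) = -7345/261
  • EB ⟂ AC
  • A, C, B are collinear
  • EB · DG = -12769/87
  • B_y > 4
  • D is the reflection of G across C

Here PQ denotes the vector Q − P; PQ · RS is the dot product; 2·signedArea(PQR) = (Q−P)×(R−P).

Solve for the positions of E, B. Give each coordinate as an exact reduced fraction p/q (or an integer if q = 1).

B = (-225/58, 803/174)
E = (2/3, 8/3)

1. B_x = -225/58  [line -14·x + 6·y + -82 = 0 ∩ |BA|² = 57121/522]
2. B_y = 803/174  [line -14·x + 6·y + -82 = 0 ∩ |BA|² = 57121/522]
   → B = (-225/58, 803/174)
3. E_x = 2/3  [2·signedArea(EBG) = -7345/261 ∩ EB ⟂ AC]
4. E_y = 8/3  [2·signedArea(EBG) = -7345/261 ∩ EB ⟂ AC]
   → E = (2/3, 8/3)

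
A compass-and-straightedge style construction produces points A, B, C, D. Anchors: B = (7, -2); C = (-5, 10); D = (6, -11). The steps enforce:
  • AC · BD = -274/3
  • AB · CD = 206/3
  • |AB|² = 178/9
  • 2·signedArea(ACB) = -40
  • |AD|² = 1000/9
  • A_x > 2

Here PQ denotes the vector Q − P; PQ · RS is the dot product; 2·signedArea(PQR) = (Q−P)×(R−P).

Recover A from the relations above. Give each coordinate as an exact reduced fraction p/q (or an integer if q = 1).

A = (8/3, -1)

1. A_x = 8/3  [2·signedArea(ACB) = -40 ∩ AC · BD = -274/3]
2. A_y = -1  [2·signedArea(ACB) = -40 ∩ AC · BD = -274/3]
   → A = (8/3, -1)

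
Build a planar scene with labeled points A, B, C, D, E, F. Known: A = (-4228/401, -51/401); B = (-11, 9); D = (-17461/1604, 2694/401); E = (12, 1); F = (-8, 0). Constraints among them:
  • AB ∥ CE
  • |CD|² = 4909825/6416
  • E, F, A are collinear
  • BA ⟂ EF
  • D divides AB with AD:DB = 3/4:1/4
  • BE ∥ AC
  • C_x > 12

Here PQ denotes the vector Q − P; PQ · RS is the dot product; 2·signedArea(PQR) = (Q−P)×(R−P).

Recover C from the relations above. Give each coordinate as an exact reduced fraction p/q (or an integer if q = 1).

1. C_x = 4995/401  [AB ∥ CE ∩ BE ∥ AC]
2. C_y = -3259/401  [AB ∥ CE ∩ BE ∥ AC]
   → C = (4995/401, -3259/401)

C = (4995/401, -3259/401)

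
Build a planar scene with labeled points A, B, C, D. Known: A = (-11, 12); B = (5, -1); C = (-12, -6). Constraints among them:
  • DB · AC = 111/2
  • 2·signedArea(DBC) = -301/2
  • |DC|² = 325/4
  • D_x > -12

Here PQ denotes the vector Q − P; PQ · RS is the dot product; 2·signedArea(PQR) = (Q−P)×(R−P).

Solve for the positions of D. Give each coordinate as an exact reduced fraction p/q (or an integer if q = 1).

1. D_x = -23/2  [2·signedArea(DBC) = -301/2 ∩ DB · AC = 111/2]
2. D_y = 3  [2·signedArea(DBC) = -301/2 ∩ DB · AC = 111/2]
   → D = (-23/2, 3)

D = (-23/2, 3)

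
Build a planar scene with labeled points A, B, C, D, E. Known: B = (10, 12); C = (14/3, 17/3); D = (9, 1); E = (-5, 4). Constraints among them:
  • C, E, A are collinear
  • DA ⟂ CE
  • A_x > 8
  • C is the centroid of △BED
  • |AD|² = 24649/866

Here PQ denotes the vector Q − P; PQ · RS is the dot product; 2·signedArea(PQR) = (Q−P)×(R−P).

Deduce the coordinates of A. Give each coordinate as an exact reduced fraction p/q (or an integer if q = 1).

A = (7009/866, 5419/866)

1. A_x = 7009/866  [C, E, A are collinear ∩ DA ⟂ CE]
2. A_y = 5419/866  [C, E, A are collinear ∩ DA ⟂ CE]
   → A = (7009/866, 5419/866)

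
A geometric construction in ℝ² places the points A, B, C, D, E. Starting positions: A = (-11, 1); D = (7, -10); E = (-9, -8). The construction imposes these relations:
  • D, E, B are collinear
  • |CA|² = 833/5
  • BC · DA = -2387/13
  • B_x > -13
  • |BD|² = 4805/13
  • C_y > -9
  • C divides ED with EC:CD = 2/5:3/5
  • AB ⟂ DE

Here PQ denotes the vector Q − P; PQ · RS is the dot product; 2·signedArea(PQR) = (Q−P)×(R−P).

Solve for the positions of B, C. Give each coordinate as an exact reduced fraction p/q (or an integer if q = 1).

1. B_x = -157/13  [D, E, B are collinear ∩ AB ⟂ DE]
2. B_y = -99/13  [D, E, B are collinear ∩ AB ⟂ DE]
   → B = (-157/13, -99/13)
3. C_x = -13/5  [C divides ED with EC:CD = 2/5:3/5]
4. C_y = -44/5  [C divides ED with EC:CD = 2/5:3/5]
   → C = (-13/5, -44/5)

B = (-157/13, -99/13)
C = (-13/5, -44/5)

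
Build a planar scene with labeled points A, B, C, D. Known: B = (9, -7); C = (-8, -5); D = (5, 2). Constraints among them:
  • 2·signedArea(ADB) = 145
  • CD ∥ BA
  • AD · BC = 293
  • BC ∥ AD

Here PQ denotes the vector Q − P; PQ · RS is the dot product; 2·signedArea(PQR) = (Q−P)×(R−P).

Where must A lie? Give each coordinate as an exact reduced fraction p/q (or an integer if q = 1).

A = (22, 0)

1. A_x = 22  [BC ∥ AD ∩ CD ∥ BA]
2. A_y = 0  [BC ∥ AD ∩ CD ∥ BA]
   → A = (22, 0)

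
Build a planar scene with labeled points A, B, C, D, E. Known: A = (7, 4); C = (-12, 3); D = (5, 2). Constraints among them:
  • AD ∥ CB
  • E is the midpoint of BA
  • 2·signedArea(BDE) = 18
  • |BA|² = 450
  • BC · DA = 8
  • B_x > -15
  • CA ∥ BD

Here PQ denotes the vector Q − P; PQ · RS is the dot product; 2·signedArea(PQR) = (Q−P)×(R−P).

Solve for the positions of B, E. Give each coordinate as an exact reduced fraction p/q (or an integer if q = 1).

1. B_x = -14  [CA ∥ BD ∩ AD ∥ CB]
2. B_y = 1  [CA ∥ BD ∩ AD ∥ CB]
   → B = (-14, 1)
3. E_x = -7/2  [E is the midpoint of BA]
4. E_y = 5/2  [E is the midpoint of BA]
   → E = (-7/2, 5/2)

B = (-14, 1)
E = (-7/2, 5/2)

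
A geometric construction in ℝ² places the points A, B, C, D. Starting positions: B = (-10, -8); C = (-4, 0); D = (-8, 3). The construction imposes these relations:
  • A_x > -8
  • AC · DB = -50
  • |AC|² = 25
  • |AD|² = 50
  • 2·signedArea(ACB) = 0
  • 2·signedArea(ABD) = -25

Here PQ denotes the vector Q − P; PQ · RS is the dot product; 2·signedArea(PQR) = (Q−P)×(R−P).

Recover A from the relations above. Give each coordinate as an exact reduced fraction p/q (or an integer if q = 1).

1. A_x = -7  [2·signedArea(ACB) = 0 ∩ AC · DB = -50]
2. A_y = -4  [2·signedArea(ACB) = 0 ∩ AC · DB = -50]
   → A = (-7, -4)

A = (-7, -4)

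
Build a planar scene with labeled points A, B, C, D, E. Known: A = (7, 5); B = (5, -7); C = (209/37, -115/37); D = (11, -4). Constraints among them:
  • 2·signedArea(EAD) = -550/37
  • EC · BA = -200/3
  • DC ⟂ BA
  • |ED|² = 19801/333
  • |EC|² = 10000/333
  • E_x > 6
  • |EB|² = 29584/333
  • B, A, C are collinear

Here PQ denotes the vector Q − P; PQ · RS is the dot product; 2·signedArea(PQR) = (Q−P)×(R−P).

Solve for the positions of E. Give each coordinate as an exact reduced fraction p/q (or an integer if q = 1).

E = (727/111, 85/37)

1. E_x = 727/111  [2·signedArea(EAD) = -550/37 ∩ EC · BA = -200/3]
2. E_y = 85/37  [2·signedArea(EAD) = -550/37 ∩ EC · BA = -200/3]
   → E = (727/111, 85/37)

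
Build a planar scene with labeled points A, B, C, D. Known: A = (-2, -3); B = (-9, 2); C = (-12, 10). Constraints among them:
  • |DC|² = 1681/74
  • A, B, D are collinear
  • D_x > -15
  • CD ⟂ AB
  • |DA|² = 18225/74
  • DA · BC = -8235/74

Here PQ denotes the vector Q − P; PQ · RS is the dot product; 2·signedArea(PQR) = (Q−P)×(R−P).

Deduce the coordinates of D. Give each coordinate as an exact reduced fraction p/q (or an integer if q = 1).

D = (-1093/74, 453/74)

1. D_x = -1093/74  [A, B, D are collinear ∩ CD ⟂ AB]
2. D_y = 453/74  [A, B, D are collinear ∩ CD ⟂ AB]
   → D = (-1093/74, 453/74)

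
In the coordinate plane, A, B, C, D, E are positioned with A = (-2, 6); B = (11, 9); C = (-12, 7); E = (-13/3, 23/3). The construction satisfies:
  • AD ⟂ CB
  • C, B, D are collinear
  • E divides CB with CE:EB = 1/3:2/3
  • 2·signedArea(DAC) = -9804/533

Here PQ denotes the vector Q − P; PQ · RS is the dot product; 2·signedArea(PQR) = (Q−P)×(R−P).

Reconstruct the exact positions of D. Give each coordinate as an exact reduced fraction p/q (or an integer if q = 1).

1. D_x = -1152/533  [C, B, D are collinear ∩ AD ⟂ CB]
2. D_y = 4187/533  [C, B, D are collinear ∩ AD ⟂ CB]
   → D = (-1152/533, 4187/533)

D = (-1152/533, 4187/533)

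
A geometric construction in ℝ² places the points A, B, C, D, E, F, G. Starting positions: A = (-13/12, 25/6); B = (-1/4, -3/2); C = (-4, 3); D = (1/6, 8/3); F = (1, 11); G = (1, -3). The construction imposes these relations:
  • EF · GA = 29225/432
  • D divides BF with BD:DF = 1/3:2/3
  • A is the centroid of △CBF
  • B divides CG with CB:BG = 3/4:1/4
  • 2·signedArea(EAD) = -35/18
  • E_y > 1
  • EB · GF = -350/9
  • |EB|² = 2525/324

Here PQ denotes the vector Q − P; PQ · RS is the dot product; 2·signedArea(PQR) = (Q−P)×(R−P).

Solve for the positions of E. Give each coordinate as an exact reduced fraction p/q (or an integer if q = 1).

1. E_x = 1/36  [EB · GF = -350/9 ∩ 2·signedArea(EAD) = -35/18]
2. E_y = 23/18  [EB · GF = -350/9 ∩ 2·signedArea(EAD) = -35/18]
   → E = (1/36, 23/18)

E = (1/36, 23/18)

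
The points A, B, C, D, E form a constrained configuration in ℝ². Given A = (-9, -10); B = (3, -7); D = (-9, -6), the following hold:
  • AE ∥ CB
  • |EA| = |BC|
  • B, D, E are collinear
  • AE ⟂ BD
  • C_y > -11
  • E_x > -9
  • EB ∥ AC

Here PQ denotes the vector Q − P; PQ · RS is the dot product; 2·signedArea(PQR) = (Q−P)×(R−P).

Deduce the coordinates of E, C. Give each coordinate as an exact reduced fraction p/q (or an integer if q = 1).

1. E_x = -1257/145  [B, D, E are collinear ∩ AE ⟂ BD]
2. E_y = -874/145  [B, D, E are collinear ∩ AE ⟂ BD]
   → E = (-1257/145, -874/145)
3. C_x = 387/145  [AE ∥ CB ∩ EB ∥ AC]
4. C_y = -1591/145  [AE ∥ CB ∩ EB ∥ AC]
   → C = (387/145, -1591/145)

C = (387/145, -1591/145)
E = (-1257/145, -874/145)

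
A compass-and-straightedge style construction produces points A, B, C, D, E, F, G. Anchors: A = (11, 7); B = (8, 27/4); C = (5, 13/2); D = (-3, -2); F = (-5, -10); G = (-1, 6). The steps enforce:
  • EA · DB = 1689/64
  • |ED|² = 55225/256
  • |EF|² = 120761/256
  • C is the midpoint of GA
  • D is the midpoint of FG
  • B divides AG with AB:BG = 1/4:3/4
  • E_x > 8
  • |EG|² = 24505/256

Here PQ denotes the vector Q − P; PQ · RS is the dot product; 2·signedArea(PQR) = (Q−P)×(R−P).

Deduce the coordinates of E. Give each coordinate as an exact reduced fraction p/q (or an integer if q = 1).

E = (35/4, 109/16)

1. E_x = 35/4  [line -11·x + -35/4·y + 9975/64 = 0 ∩ |EG|² = 24505/256]
2. E_y = 109/16  [line -11·x + -35/4·y + 9975/64 = 0 ∩ |EG|² = 24505/256]
   → E = (35/4, 109/16)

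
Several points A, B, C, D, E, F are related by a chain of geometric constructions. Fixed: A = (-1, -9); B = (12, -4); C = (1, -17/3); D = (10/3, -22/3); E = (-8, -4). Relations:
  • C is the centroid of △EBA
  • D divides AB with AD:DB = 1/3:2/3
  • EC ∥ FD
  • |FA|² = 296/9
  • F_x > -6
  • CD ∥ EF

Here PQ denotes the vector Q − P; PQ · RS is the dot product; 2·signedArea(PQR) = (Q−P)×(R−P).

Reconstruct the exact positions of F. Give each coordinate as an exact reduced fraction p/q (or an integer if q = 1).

1. F_x = -17/3  [EC ∥ FD ∩ CD ∥ EF]
2. F_y = -17/3  [EC ∥ FD ∩ CD ∥ EF]
   → F = (-17/3, -17/3)

F = (-17/3, -17/3)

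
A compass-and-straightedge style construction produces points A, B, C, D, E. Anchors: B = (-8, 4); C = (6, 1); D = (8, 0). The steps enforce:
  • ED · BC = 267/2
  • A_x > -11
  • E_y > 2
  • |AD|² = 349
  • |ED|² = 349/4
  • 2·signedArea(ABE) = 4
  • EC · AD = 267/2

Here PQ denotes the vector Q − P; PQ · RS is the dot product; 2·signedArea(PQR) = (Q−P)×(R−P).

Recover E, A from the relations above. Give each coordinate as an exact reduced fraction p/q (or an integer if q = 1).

1. E_x = -1  [line -14·x + 3·y + -43/2 = 0 ∩ |ED|² = 349/4]
2. E_y = 5/2  [line -14·x + 3·y + -43/2 = 0 ∩ |ED|² = 349/4]
   → E = (-1, 5/2)
3. A_x = -10  [EC · AD = 267/2 ∩ 2·signedArea(ABE) = 4]
4. A_y = 5  [EC · AD = 267/2 ∩ 2·signedArea(ABE) = 4]
   → A = (-10, 5)

A = (-10, 5)
E = (-1, 5/2)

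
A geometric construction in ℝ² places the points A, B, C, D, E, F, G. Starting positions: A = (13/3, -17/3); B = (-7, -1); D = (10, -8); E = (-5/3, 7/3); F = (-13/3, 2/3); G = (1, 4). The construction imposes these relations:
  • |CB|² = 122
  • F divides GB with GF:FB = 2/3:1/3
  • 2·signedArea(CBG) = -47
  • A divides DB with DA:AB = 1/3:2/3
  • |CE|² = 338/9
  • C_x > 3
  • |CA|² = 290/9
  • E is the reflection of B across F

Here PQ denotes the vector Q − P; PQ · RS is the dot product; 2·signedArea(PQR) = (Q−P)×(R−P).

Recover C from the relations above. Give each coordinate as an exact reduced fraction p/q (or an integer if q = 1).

1. C_x = 4  [line -5·x + 8·y + 20 = 0 ∩ |CE|² = 338/9]
2. C_y = 0  [line -5·x + 8·y + 20 = 0 ∩ |CE|² = 338/9]
   → C = (4, 0)

C = (4, 0)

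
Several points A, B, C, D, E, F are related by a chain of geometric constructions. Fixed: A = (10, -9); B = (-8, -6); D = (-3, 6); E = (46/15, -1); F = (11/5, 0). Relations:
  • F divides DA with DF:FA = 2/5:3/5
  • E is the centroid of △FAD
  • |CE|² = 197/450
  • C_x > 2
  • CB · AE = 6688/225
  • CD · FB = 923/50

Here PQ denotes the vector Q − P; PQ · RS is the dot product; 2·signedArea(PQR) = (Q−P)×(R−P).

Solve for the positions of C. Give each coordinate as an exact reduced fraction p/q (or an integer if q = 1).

C = (79/30, -1/2)

1. C_x = 79/30  [CB · AE = 6688/225 ∩ CD · FB = 923/50]
2. C_y = -1/2  [CB · AE = 6688/225 ∩ CD · FB = 923/50]
   → C = (79/30, -1/2)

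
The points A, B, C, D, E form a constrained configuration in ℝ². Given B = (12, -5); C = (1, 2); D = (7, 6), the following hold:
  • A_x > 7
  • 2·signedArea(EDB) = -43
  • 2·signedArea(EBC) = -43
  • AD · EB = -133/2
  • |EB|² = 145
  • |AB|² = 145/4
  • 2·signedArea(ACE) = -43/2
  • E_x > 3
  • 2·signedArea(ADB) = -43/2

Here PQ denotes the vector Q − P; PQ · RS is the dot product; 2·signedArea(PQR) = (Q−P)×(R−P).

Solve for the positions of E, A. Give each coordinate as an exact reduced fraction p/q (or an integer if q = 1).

1. E_x = 4  [2·signedArea(EDB) = -43 ∩ 2·signedArea(EBC) = -43]
2. E_y = 4  [2·signedArea(EDB) = -43 ∩ 2·signedArea(EBC) = -43]
   → E = (4, 4)
3. A_x = 8  [2·signedArea(ADB) = -43/2 ∩ 2·signedArea(ACE) = -43/2]
4. A_y = -1/2  [2·signedArea(ADB) = -43/2 ∩ 2·signedArea(ACE) = -43/2]
   → A = (8, -1/2)

A = (8, -1/2)
E = (4, 4)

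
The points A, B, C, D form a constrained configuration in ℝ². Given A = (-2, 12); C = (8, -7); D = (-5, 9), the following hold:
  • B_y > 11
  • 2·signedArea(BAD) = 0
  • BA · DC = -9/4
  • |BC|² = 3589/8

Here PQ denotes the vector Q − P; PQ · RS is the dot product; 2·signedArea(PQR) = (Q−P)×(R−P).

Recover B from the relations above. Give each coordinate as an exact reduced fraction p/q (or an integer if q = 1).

B = (-11/4, 45/4)

1. B_x = -11/4  [2·signedArea(BAD) = 0 ∩ BA · DC = -9/4]
2. B_y = 45/4  [2·signedArea(BAD) = 0 ∩ BA · DC = -9/4]
   → B = (-11/4, 45/4)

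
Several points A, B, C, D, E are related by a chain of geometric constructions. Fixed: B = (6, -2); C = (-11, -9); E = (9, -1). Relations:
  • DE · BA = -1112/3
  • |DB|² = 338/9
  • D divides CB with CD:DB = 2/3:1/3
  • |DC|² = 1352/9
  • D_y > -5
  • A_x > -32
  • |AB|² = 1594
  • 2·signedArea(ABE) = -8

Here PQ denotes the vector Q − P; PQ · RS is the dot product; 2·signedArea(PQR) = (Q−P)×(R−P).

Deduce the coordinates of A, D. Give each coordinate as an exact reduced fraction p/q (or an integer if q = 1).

A = (-31, -17)
D = (1/3, -13/3)

1. D_x = 1/3  [D divides CB with CD:DB = 2/3:1/3]
2. D_y = -13/3  [D divides CB with CD:DB = 2/3:1/3]
   → D = (1/3, -13/3)
3. A_x = -31  [2·signedArea(ABE) = -8 ∩ DE · BA = -1112/3]
4. A_y = -17  [2·signedArea(ABE) = -8 ∩ DE · BA = -1112/3]
   → A = (-31, -17)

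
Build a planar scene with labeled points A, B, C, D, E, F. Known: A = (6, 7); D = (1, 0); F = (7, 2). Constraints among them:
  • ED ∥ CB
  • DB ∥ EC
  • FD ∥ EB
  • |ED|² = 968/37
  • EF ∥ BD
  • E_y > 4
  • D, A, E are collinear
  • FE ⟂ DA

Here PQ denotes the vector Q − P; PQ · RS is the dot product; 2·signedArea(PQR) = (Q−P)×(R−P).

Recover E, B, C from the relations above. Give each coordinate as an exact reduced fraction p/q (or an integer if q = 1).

1. E_x = 147/37  [D, A, E are collinear ∩ FE ⟂ DA]
2. E_y = 154/37  [D, A, E are collinear ∩ FE ⟂ DA]
   → E = (147/37, 154/37)
3. B_x = -75/37  [EF ∥ BD ∩ FD ∥ EB]
4. B_y = 80/37  [EF ∥ BD ∩ FD ∥ EB]
   → B = (-75/37, 80/37)
5. C_x = 35/37  [ED ∥ CB ∩ DB ∥ EC]
6. C_y = 234/37  [ED ∥ CB ∩ DB ∥ EC]
   → C = (35/37, 234/37)

B = (-75/37, 80/37)
C = (35/37, 234/37)
E = (147/37, 154/37)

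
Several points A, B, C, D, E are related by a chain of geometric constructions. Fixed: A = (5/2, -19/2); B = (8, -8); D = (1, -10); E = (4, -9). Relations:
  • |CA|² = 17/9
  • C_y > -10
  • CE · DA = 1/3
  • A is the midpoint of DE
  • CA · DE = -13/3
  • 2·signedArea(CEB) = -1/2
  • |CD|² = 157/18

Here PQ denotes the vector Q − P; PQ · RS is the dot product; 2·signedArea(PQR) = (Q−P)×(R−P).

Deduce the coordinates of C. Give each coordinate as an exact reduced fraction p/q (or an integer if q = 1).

C = (23/6, -55/6)

1. C_x = 23/6  [CE · DA = 1/3 ∩ 2·signedArea(CEB) = -1/2]
2. C_y = -55/6  [CE · DA = 1/3 ∩ 2·signedArea(CEB) = -1/2]
   → C = (23/6, -55/6)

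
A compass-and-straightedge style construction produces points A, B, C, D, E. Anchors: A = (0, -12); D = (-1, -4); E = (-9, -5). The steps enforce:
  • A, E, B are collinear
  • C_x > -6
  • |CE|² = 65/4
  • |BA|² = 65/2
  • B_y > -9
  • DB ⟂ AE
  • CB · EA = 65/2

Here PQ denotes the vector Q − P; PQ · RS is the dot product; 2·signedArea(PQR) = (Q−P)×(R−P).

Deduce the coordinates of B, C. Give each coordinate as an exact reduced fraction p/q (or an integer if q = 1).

B = (-9/2, -17/2)
C = (-5, -9/2)

1. B_x = -9/2  [A, E, B are collinear ∩ DB ⟂ AE]
2. B_y = -17/2  [A, E, B are collinear ∩ DB ⟂ AE]
   → B = (-9/2, -17/2)
3. C_x = -5  [line -9·x + 7·y + -27/2 = 0 ∩ |CE|² = 65/4]
4. C_y = -9/2  [line -9·x + 7·y + -27/2 = 0 ∩ |CE|² = 65/4]
   → C = (-5, -9/2)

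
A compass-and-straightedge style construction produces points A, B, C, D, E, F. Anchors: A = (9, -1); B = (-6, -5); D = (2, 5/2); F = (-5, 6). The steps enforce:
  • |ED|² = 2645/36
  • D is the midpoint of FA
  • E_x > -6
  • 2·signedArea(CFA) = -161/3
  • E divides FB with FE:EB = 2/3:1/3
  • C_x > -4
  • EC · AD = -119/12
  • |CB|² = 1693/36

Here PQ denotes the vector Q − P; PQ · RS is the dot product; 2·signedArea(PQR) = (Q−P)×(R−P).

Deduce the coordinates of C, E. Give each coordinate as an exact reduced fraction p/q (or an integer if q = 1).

1. E_x = -17/3  [E divides FB with FE:EB = 2/3:1/3]
2. E_y = -4/3  [E divides FB with FE:EB = 2/3:1/3]
   → E = (-17/3, -4/3)
3. C_x = -3  [2·signedArea(CFA) = -161/3 ∩ EC · AD = -119/12]
4. C_y = 7/6  [2·signedArea(CFA) = -161/3 ∩ EC · AD = -119/12]
   → C = (-3, 7/6)

C = (-3, 7/6)
E = (-17/3, -4/3)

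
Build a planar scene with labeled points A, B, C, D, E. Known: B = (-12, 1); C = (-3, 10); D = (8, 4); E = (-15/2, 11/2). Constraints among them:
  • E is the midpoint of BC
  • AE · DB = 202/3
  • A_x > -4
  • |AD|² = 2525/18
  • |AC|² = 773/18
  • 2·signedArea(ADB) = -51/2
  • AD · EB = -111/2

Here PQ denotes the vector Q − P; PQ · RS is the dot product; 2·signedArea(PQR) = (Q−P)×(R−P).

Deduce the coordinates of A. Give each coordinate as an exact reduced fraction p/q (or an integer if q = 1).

1. A_x = -23/6  [AD · EB = -111/2 ∩ AE · DB = 202/3]
2. A_y = 7/2  [AD · EB = -111/2 ∩ AE · DB = 202/3]
   → A = (-23/6, 7/2)

A = (-23/6, 7/2)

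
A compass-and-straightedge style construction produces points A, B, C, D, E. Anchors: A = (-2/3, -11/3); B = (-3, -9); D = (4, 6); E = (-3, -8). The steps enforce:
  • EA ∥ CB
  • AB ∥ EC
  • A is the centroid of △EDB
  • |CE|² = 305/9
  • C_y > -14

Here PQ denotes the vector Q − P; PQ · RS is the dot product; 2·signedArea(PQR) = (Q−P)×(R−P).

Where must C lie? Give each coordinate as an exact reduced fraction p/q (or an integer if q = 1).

C = (-16/3, -40/3)

1. C_x = -16/3  [EA ∥ CB ∩ AB ∥ EC]
2. C_y = -40/3  [EA ∥ CB ∩ AB ∥ EC]
   → C = (-16/3, -40/3)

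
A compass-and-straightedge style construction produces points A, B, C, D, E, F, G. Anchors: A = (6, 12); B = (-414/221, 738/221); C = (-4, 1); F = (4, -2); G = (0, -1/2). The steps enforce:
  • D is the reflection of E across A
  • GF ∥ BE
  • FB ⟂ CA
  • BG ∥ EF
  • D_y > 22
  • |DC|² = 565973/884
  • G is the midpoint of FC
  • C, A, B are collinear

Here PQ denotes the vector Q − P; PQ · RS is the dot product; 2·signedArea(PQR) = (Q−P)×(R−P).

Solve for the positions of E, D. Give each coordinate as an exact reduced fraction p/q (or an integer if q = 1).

D = (2182/221, 9795/442)
E = (470/221, 813/442)

1. E_x = 470/221  [BG ∥ EF ∩ GF ∥ BE]
2. E_y = 813/442  [BG ∥ EF ∩ GF ∥ BE]
   → E = (470/221, 813/442)
3. D_x = 2182/221  [D is the reflection of E across A]
4. D_y = 9795/442  [D is the reflection of E across A]
   → D = (2182/221, 9795/442)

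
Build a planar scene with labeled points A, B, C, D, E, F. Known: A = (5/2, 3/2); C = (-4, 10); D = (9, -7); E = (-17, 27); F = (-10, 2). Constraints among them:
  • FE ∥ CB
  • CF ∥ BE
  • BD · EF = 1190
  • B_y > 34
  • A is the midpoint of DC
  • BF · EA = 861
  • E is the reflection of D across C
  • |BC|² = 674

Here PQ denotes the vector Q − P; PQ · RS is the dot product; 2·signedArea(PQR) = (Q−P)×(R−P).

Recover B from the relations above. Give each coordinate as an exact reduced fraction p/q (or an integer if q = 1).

B = (-11, 35)

1. B_x = -11  [CF ∥ BE ∩ FE ∥ CB]
2. B_y = 35  [CF ∥ BE ∩ FE ∥ CB]
   → B = (-11, 35)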